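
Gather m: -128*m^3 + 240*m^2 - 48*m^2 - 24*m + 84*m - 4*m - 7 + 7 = -128*m^3 + 192*m^2 + 56*m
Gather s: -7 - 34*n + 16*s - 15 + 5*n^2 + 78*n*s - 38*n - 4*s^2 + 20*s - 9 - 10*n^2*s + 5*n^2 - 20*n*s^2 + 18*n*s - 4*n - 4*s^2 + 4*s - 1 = 10*n^2 - 76*n + s^2*(-20*n - 8) + s*(-10*n^2 + 96*n + 40) - 32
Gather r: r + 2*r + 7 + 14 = 3*r + 21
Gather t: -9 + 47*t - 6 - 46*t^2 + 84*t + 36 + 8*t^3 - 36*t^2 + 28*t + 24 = 8*t^3 - 82*t^2 + 159*t + 45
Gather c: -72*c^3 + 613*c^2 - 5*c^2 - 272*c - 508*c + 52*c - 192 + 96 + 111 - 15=-72*c^3 + 608*c^2 - 728*c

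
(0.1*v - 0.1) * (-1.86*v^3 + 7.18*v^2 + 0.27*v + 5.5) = -0.186*v^4 + 0.904*v^3 - 0.691*v^2 + 0.523*v - 0.55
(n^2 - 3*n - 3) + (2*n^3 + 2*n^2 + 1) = 2*n^3 + 3*n^2 - 3*n - 2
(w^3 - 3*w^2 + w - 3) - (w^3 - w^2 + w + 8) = -2*w^2 - 11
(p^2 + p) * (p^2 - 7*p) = p^4 - 6*p^3 - 7*p^2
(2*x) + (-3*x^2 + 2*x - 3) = -3*x^2 + 4*x - 3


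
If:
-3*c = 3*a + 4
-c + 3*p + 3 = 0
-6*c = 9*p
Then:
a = -7/3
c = 1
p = -2/3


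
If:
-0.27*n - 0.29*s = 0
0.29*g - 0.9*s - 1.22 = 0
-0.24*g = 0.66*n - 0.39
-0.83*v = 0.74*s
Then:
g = -49.30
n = 18.52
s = -17.24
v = 15.37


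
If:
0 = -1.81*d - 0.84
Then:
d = -0.46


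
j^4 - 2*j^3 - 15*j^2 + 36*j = j*(j - 3)^2*(j + 4)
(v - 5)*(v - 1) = v^2 - 6*v + 5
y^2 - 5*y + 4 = (y - 4)*(y - 1)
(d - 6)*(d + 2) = d^2 - 4*d - 12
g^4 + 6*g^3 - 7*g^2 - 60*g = g*(g - 3)*(g + 4)*(g + 5)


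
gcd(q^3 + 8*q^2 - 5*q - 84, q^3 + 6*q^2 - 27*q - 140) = q^2 + 11*q + 28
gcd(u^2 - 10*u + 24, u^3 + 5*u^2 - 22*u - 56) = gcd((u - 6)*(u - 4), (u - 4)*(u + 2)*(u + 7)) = u - 4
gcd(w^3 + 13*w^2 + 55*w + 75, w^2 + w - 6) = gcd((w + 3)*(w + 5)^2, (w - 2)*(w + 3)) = w + 3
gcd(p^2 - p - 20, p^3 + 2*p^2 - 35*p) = p - 5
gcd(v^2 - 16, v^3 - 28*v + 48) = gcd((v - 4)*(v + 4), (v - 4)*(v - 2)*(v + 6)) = v - 4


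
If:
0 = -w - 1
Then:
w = -1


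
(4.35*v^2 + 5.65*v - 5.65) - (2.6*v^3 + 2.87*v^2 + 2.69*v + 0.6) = -2.6*v^3 + 1.48*v^2 + 2.96*v - 6.25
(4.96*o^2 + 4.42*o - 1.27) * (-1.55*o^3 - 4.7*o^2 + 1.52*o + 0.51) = -7.688*o^5 - 30.163*o^4 - 11.2663*o^3 + 15.217*o^2 + 0.3238*o - 0.6477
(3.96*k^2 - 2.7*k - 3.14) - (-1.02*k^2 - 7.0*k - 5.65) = 4.98*k^2 + 4.3*k + 2.51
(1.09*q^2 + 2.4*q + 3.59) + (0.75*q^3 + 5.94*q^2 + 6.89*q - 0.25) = 0.75*q^3 + 7.03*q^2 + 9.29*q + 3.34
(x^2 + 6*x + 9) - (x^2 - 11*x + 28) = 17*x - 19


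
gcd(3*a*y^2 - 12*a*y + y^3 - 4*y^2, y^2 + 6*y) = y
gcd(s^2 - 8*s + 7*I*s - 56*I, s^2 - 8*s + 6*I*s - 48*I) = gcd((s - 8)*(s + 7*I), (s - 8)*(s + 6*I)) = s - 8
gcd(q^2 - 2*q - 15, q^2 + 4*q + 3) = q + 3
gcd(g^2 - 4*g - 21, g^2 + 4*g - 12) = 1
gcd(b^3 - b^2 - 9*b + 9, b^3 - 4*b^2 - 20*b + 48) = 1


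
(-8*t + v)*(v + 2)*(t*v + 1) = -8*t^2*v^2 - 16*t^2*v + t*v^3 + 2*t*v^2 - 8*t*v - 16*t + v^2 + 2*v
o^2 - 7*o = o*(o - 7)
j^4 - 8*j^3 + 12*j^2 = j^2*(j - 6)*(j - 2)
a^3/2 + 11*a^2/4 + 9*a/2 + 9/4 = (a/2 + 1/2)*(a + 3/2)*(a + 3)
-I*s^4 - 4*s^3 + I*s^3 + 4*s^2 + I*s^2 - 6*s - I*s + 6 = (s - 3*I)*(s - 2*I)*(s + I)*(-I*s + I)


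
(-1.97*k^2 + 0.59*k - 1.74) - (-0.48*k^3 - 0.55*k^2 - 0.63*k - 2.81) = 0.48*k^3 - 1.42*k^2 + 1.22*k + 1.07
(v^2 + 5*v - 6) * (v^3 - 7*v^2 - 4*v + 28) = v^5 - 2*v^4 - 45*v^3 + 50*v^2 + 164*v - 168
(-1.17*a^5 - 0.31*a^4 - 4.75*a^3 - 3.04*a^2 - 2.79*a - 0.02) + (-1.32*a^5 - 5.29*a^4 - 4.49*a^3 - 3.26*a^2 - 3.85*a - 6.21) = -2.49*a^5 - 5.6*a^4 - 9.24*a^3 - 6.3*a^2 - 6.64*a - 6.23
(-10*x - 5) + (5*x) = -5*x - 5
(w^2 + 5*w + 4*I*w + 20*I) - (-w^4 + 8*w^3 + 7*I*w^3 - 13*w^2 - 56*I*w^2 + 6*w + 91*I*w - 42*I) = w^4 - 8*w^3 - 7*I*w^3 + 14*w^2 + 56*I*w^2 - w - 87*I*w + 62*I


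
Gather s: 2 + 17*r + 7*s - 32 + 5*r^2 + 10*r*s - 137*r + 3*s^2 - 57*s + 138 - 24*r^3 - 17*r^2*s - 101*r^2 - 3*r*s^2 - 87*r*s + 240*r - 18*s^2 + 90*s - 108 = -24*r^3 - 96*r^2 + 120*r + s^2*(-3*r - 15) + s*(-17*r^2 - 77*r + 40)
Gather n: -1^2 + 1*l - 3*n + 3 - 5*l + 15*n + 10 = -4*l + 12*n + 12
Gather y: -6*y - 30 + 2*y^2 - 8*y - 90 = 2*y^2 - 14*y - 120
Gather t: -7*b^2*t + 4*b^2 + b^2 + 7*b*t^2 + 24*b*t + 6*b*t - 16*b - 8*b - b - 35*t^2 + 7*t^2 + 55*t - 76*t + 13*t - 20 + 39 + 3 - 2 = 5*b^2 - 25*b + t^2*(7*b - 28) + t*(-7*b^2 + 30*b - 8) + 20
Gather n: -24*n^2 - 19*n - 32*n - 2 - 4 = -24*n^2 - 51*n - 6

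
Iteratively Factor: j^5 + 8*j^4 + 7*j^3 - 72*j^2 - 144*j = (j + 4)*(j^4 + 4*j^3 - 9*j^2 - 36*j) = (j + 3)*(j + 4)*(j^3 + j^2 - 12*j) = (j + 3)*(j + 4)^2*(j^2 - 3*j) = j*(j + 3)*(j + 4)^2*(j - 3)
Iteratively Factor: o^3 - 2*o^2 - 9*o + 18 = (o - 2)*(o^2 - 9) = (o - 2)*(o + 3)*(o - 3)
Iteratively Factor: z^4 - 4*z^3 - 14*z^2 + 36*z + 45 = (z - 3)*(z^3 - z^2 - 17*z - 15) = (z - 3)*(z + 3)*(z^2 - 4*z - 5) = (z - 5)*(z - 3)*(z + 3)*(z + 1)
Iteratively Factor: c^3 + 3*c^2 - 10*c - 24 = (c + 2)*(c^2 + c - 12) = (c - 3)*(c + 2)*(c + 4)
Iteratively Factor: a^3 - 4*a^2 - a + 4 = (a + 1)*(a^2 - 5*a + 4) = (a - 4)*(a + 1)*(a - 1)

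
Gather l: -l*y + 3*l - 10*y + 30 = l*(3 - y) - 10*y + 30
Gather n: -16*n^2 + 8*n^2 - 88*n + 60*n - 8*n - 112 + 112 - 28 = -8*n^2 - 36*n - 28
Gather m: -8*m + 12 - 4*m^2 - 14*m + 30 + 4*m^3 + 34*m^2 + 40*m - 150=4*m^3 + 30*m^2 + 18*m - 108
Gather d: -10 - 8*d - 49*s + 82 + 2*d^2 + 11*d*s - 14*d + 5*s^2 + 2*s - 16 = 2*d^2 + d*(11*s - 22) + 5*s^2 - 47*s + 56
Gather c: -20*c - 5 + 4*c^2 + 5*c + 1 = 4*c^2 - 15*c - 4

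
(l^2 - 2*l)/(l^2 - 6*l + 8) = l/(l - 4)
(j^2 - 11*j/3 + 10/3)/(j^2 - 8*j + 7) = (3*j^2 - 11*j + 10)/(3*(j^2 - 8*j + 7))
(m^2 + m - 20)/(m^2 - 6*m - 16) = (-m^2 - m + 20)/(-m^2 + 6*m + 16)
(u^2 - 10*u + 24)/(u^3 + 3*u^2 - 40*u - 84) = (u - 4)/(u^2 + 9*u + 14)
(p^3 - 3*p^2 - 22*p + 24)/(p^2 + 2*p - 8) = (p^2 - 7*p + 6)/(p - 2)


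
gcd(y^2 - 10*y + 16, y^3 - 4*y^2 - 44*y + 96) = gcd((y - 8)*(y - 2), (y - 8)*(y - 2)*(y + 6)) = y^2 - 10*y + 16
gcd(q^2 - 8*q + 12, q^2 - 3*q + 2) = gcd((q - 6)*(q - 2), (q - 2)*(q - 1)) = q - 2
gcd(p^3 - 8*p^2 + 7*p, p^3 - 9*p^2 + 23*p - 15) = p - 1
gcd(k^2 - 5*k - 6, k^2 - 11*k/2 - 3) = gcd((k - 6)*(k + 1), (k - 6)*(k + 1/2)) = k - 6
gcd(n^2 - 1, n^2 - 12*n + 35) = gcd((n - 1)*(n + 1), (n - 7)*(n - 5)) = 1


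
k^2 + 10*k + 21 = (k + 3)*(k + 7)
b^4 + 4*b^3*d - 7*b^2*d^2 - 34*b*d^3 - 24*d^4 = (b - 3*d)*(b + d)*(b + 2*d)*(b + 4*d)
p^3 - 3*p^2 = p^2*(p - 3)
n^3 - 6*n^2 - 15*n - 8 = (n - 8)*(n + 1)^2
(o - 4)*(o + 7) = o^2 + 3*o - 28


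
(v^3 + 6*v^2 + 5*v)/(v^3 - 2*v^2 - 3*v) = (v + 5)/(v - 3)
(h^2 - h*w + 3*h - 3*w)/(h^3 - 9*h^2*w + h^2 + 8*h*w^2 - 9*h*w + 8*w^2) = (-h - 3)/(-h^2 + 8*h*w - h + 8*w)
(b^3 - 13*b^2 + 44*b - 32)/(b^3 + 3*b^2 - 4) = (b^2 - 12*b + 32)/(b^2 + 4*b + 4)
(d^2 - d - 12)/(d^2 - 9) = (d - 4)/(d - 3)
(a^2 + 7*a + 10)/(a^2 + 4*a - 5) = (a + 2)/(a - 1)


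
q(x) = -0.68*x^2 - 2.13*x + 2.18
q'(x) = -1.36*x - 2.13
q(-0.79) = 3.44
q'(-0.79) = -1.06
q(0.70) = 0.36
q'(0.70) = -3.08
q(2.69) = -8.47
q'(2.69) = -5.79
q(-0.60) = 3.21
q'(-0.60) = -1.31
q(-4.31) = -1.27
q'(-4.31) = 3.73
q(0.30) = 1.48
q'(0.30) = -2.54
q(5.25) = -27.74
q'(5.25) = -9.27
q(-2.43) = 3.34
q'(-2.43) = 1.17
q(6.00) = -35.08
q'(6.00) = -10.29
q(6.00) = -35.08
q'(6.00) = -10.29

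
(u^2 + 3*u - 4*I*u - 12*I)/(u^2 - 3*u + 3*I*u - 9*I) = (u^2 + u*(3 - 4*I) - 12*I)/(u^2 + 3*u*(-1 + I) - 9*I)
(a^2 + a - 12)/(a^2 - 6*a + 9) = (a + 4)/(a - 3)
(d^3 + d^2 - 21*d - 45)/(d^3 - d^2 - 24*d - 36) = (d^2 - 2*d - 15)/(d^2 - 4*d - 12)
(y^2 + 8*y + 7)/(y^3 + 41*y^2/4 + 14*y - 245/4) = 4*(y + 1)/(4*y^2 + 13*y - 35)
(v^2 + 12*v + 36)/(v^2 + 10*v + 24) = (v + 6)/(v + 4)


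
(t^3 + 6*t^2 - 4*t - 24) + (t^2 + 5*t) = t^3 + 7*t^2 + t - 24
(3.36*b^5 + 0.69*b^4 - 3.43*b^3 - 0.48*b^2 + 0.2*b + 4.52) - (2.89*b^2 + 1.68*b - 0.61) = 3.36*b^5 + 0.69*b^4 - 3.43*b^3 - 3.37*b^2 - 1.48*b + 5.13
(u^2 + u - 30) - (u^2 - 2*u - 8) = 3*u - 22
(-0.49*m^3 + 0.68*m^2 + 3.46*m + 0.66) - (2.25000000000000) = -0.49*m^3 + 0.68*m^2 + 3.46*m - 1.59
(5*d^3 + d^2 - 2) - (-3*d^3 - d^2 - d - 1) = 8*d^3 + 2*d^2 + d - 1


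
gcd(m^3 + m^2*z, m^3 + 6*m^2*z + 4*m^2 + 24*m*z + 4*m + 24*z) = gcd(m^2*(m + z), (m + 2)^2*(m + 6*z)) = 1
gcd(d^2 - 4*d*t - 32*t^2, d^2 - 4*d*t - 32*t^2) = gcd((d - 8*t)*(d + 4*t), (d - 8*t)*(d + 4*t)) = -d^2 + 4*d*t + 32*t^2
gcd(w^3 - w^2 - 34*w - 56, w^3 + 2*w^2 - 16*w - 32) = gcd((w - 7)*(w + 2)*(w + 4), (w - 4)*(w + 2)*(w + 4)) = w^2 + 6*w + 8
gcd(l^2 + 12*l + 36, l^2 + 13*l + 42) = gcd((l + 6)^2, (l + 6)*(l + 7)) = l + 6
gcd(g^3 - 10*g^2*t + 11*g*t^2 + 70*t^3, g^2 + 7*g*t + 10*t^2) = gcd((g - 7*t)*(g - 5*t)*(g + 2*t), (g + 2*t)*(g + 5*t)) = g + 2*t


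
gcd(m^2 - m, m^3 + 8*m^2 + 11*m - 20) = m - 1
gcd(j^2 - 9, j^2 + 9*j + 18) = j + 3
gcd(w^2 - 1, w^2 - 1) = w^2 - 1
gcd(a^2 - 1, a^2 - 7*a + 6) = a - 1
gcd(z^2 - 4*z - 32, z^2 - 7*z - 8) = z - 8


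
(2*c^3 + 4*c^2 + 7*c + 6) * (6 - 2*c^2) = -4*c^5 - 8*c^4 - 2*c^3 + 12*c^2 + 42*c + 36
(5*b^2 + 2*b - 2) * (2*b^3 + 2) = 10*b^5 + 4*b^4 - 4*b^3 + 10*b^2 + 4*b - 4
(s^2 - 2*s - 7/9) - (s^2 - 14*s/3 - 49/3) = 8*s/3 + 140/9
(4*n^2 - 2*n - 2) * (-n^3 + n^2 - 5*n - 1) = -4*n^5 + 6*n^4 - 20*n^3 + 4*n^2 + 12*n + 2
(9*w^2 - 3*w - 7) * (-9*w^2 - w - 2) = -81*w^4 + 18*w^3 + 48*w^2 + 13*w + 14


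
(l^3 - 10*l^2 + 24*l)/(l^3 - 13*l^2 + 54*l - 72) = l/(l - 3)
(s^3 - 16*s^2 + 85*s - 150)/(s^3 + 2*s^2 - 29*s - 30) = (s^2 - 11*s + 30)/(s^2 + 7*s + 6)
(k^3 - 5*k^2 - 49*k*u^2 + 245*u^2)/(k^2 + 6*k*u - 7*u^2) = (-k^2 + 7*k*u + 5*k - 35*u)/(-k + u)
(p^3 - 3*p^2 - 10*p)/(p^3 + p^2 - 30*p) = (p + 2)/(p + 6)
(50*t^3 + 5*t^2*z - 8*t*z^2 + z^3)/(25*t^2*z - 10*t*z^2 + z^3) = (2*t + z)/z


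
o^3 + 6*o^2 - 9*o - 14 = (o - 2)*(o + 1)*(o + 7)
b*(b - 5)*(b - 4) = b^3 - 9*b^2 + 20*b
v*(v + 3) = v^2 + 3*v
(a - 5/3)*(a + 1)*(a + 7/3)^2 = a^4 + 4*a^3 + 2*a^2/3 - 308*a/27 - 245/27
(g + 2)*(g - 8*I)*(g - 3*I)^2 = g^4 + 2*g^3 - 14*I*g^3 - 57*g^2 - 28*I*g^2 - 114*g + 72*I*g + 144*I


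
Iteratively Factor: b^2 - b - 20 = (b - 5)*(b + 4)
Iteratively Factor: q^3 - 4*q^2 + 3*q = (q - 3)*(q^2 - q) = (q - 3)*(q - 1)*(q)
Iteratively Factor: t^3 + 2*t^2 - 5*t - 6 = (t + 3)*(t^2 - t - 2) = (t + 1)*(t + 3)*(t - 2)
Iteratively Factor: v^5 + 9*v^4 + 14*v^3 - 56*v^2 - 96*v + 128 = (v - 2)*(v^4 + 11*v^3 + 36*v^2 + 16*v - 64) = (v - 2)*(v + 4)*(v^3 + 7*v^2 + 8*v - 16) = (v - 2)*(v - 1)*(v + 4)*(v^2 + 8*v + 16) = (v - 2)*(v - 1)*(v + 4)^2*(v + 4)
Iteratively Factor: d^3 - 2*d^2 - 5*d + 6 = (d - 1)*(d^2 - d - 6) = (d - 3)*(d - 1)*(d + 2)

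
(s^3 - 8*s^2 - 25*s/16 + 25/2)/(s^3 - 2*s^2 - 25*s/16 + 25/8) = (s - 8)/(s - 2)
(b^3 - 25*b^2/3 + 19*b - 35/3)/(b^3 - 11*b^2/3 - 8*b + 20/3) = (3*b^2 - 10*b + 7)/(3*b^2 + 4*b - 4)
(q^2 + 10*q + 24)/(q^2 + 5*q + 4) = (q + 6)/(q + 1)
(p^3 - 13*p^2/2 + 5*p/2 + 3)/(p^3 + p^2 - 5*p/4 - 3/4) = 2*(p - 6)/(2*p + 3)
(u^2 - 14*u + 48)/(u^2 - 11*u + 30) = (u - 8)/(u - 5)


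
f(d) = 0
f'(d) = 0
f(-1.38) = 0.00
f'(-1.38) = 0.00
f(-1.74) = 0.00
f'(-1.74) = 0.00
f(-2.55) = 0.00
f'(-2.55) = 0.00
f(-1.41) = 0.00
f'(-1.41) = 0.00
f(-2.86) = 0.00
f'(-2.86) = 0.00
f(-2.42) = 0.00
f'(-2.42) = 0.00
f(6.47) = 0.00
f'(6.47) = 0.00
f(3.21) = 0.00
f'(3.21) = 0.00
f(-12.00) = 0.00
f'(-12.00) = 0.00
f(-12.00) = 0.00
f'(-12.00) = 0.00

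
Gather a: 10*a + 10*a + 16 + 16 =20*a + 32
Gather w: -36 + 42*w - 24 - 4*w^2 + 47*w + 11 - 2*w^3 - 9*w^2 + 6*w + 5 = -2*w^3 - 13*w^2 + 95*w - 44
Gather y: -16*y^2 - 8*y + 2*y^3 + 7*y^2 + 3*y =2*y^3 - 9*y^2 - 5*y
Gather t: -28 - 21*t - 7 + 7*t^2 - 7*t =7*t^2 - 28*t - 35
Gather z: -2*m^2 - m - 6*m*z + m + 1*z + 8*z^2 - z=-2*m^2 - 6*m*z + 8*z^2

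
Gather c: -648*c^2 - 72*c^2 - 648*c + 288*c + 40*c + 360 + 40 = -720*c^2 - 320*c + 400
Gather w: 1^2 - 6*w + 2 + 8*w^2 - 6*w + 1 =8*w^2 - 12*w + 4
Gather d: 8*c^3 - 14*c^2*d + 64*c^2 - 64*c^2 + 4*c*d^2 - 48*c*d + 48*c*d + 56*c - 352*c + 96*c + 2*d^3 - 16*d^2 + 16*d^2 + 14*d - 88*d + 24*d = 8*c^3 + 4*c*d^2 - 200*c + 2*d^3 + d*(-14*c^2 - 50)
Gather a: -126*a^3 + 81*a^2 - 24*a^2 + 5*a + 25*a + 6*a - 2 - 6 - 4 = -126*a^3 + 57*a^2 + 36*a - 12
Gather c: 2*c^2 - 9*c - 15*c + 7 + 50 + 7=2*c^2 - 24*c + 64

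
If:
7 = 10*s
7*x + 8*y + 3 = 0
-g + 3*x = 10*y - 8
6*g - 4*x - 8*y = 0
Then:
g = 0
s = 7/10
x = -1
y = 1/2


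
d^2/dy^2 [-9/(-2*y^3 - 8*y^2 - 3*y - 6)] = 18*(-2*(3*y + 4)*(2*y^3 + 8*y^2 + 3*y + 6) + (6*y^2 + 16*y + 3)^2)/(2*y^3 + 8*y^2 + 3*y + 6)^3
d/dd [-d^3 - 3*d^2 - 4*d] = -3*d^2 - 6*d - 4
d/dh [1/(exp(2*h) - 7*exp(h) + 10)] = (7 - 2*exp(h))*exp(h)/(exp(2*h) - 7*exp(h) + 10)^2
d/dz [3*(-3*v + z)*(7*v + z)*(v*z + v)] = 3*v*(-21*v^2 + 8*v*z + 4*v + 3*z^2 + 2*z)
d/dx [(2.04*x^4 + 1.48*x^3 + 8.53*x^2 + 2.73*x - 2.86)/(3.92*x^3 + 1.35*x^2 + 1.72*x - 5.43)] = (7.9968*x^6 + 5.508*x^5 - 20.9132*x^4 - 60.6208*x^3 + 20.5105*x^2 - 84.9138*x - 9.9047)/(15.3664*x^6 + 10.584*x^5 + 15.3073*x^4 - 37.9272*x^3 - 11.7026*x^2 - 18.6792*x + 29.4849)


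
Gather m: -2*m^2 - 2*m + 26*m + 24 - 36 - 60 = -2*m^2 + 24*m - 72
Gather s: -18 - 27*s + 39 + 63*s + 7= 36*s + 28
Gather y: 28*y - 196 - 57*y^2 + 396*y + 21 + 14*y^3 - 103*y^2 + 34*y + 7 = 14*y^3 - 160*y^2 + 458*y - 168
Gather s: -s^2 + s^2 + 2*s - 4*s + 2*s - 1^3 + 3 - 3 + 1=0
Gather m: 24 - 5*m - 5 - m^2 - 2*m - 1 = -m^2 - 7*m + 18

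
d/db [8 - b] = -1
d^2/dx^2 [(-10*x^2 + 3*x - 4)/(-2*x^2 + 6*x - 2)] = 3*(9*x^3 - 6*x^2 - 9*x + 11)/(x^6 - 9*x^5 + 30*x^4 - 45*x^3 + 30*x^2 - 9*x + 1)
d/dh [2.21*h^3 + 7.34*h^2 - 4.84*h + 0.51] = 6.63*h^2 + 14.68*h - 4.84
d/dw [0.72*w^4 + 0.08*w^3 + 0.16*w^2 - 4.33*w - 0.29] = 2.88*w^3 + 0.24*w^2 + 0.32*w - 4.33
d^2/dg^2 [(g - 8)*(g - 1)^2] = 6*g - 20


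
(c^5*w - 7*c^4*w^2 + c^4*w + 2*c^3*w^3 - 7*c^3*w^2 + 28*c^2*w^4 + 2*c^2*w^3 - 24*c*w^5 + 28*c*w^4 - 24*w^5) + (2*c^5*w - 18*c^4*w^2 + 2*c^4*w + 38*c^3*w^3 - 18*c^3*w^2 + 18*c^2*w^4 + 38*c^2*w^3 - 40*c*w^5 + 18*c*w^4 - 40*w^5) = 3*c^5*w - 25*c^4*w^2 + 3*c^4*w + 40*c^3*w^3 - 25*c^3*w^2 + 46*c^2*w^4 + 40*c^2*w^3 - 64*c*w^5 + 46*c*w^4 - 64*w^5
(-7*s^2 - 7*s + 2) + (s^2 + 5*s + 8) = -6*s^2 - 2*s + 10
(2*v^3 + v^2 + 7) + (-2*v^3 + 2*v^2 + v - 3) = 3*v^2 + v + 4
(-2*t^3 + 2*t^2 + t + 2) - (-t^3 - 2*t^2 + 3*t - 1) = -t^3 + 4*t^2 - 2*t + 3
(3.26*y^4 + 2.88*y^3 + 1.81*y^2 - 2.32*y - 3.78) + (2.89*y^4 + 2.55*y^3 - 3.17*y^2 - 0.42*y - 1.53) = 6.15*y^4 + 5.43*y^3 - 1.36*y^2 - 2.74*y - 5.31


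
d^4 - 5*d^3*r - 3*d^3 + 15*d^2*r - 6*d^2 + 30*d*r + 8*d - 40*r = (d - 4)*(d - 1)*(d + 2)*(d - 5*r)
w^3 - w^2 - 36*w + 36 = (w - 6)*(w - 1)*(w + 6)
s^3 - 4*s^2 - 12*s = s*(s - 6)*(s + 2)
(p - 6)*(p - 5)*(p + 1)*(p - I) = p^4 - 10*p^3 - I*p^3 + 19*p^2 + 10*I*p^2 + 30*p - 19*I*p - 30*I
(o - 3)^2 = o^2 - 6*o + 9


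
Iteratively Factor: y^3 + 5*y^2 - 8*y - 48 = (y - 3)*(y^2 + 8*y + 16) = (y - 3)*(y + 4)*(y + 4)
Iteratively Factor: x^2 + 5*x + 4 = (x + 4)*(x + 1)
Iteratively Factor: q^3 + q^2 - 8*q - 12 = (q + 2)*(q^2 - q - 6) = (q + 2)^2*(q - 3)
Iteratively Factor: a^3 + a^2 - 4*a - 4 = (a + 1)*(a^2 - 4) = (a - 2)*(a + 1)*(a + 2)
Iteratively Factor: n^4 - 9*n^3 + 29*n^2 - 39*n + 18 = (n - 2)*(n^3 - 7*n^2 + 15*n - 9) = (n - 2)*(n - 1)*(n^2 - 6*n + 9) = (n - 3)*(n - 2)*(n - 1)*(n - 3)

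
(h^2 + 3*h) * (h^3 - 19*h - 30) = h^5 + 3*h^4 - 19*h^3 - 87*h^2 - 90*h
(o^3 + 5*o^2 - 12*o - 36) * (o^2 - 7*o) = o^5 - 2*o^4 - 47*o^3 + 48*o^2 + 252*o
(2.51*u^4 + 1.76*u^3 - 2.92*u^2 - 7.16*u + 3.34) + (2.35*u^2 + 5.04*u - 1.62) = 2.51*u^4 + 1.76*u^3 - 0.57*u^2 - 2.12*u + 1.72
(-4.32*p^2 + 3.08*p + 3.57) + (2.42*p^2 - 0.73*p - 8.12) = -1.9*p^2 + 2.35*p - 4.55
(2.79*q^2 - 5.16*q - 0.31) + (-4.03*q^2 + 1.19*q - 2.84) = -1.24*q^2 - 3.97*q - 3.15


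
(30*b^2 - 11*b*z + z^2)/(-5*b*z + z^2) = (-6*b + z)/z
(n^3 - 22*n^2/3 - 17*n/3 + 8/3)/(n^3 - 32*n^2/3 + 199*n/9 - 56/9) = 3*(n + 1)/(3*n - 7)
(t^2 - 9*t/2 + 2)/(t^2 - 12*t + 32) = (t - 1/2)/(t - 8)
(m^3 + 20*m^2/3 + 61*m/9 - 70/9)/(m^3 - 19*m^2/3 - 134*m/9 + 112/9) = (m + 5)/(m - 8)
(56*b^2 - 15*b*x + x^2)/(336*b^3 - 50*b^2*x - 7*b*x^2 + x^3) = (-7*b + x)/(-42*b^2 + b*x + x^2)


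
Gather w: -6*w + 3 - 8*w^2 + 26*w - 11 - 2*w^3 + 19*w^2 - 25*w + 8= -2*w^3 + 11*w^2 - 5*w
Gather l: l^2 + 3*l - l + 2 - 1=l^2 + 2*l + 1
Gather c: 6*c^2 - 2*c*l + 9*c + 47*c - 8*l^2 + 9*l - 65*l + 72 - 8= 6*c^2 + c*(56 - 2*l) - 8*l^2 - 56*l + 64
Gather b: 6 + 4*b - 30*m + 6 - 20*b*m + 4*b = b*(8 - 20*m) - 30*m + 12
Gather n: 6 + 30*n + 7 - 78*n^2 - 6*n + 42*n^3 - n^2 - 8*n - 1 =42*n^3 - 79*n^2 + 16*n + 12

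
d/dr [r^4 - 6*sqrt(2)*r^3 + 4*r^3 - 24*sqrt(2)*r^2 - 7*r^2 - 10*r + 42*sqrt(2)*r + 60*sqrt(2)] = 4*r^3 - 18*sqrt(2)*r^2 + 12*r^2 - 48*sqrt(2)*r - 14*r - 10 + 42*sqrt(2)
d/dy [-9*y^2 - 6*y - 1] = -18*y - 6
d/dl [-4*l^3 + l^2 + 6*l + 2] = -12*l^2 + 2*l + 6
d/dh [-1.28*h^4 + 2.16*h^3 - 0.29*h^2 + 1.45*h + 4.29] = -5.12*h^3 + 6.48*h^2 - 0.58*h + 1.45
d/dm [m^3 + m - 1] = 3*m^2 + 1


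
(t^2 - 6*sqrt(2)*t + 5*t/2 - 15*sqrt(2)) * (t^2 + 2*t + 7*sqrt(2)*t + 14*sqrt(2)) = t^4 + sqrt(2)*t^3 + 9*t^3/2 - 79*t^2 + 9*sqrt(2)*t^2/2 - 378*t + 5*sqrt(2)*t - 420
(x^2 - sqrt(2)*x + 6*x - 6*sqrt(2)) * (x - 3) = x^3 - sqrt(2)*x^2 + 3*x^2 - 18*x - 3*sqrt(2)*x + 18*sqrt(2)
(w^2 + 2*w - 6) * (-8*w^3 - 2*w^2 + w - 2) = -8*w^5 - 18*w^4 + 45*w^3 + 12*w^2 - 10*w + 12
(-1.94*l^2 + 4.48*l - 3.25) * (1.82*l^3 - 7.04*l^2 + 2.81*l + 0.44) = -3.5308*l^5 + 21.8112*l^4 - 42.9056*l^3 + 34.6152*l^2 - 7.1613*l - 1.43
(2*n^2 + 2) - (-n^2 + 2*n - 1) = 3*n^2 - 2*n + 3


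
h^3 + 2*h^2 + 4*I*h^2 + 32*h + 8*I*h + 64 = (h + 2)*(h - 4*I)*(h + 8*I)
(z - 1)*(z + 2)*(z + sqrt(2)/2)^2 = z^4 + z^3 + sqrt(2)*z^3 - 3*z^2/2 + sqrt(2)*z^2 - 2*sqrt(2)*z + z/2 - 1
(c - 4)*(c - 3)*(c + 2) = c^3 - 5*c^2 - 2*c + 24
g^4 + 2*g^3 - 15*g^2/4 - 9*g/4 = g*(g - 3/2)*(g + 1/2)*(g + 3)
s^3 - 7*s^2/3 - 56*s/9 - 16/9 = (s - 4)*(s + 1/3)*(s + 4/3)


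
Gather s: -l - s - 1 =-l - s - 1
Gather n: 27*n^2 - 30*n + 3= 27*n^2 - 30*n + 3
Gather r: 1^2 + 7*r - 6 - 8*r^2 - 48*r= -8*r^2 - 41*r - 5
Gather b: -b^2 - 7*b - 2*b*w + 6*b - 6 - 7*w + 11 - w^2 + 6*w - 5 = -b^2 + b*(-2*w - 1) - w^2 - w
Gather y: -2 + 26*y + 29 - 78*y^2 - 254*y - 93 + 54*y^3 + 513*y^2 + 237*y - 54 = 54*y^3 + 435*y^2 + 9*y - 120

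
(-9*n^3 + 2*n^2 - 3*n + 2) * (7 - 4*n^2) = 36*n^5 - 8*n^4 - 51*n^3 + 6*n^2 - 21*n + 14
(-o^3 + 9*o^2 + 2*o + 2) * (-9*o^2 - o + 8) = 9*o^5 - 80*o^4 - 35*o^3 + 52*o^2 + 14*o + 16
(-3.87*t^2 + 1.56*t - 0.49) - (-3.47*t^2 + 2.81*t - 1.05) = -0.4*t^2 - 1.25*t + 0.56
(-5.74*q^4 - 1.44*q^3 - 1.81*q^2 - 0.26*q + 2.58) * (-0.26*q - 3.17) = 1.4924*q^5 + 18.5702*q^4 + 5.0354*q^3 + 5.8053*q^2 + 0.1534*q - 8.1786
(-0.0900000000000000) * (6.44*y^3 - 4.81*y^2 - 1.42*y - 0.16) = -0.5796*y^3 + 0.4329*y^2 + 0.1278*y + 0.0144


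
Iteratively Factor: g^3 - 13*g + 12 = (g - 1)*(g^2 + g - 12) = (g - 1)*(g + 4)*(g - 3)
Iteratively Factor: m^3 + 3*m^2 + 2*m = (m + 2)*(m^2 + m) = (m + 1)*(m + 2)*(m)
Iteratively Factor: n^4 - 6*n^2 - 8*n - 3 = (n + 1)*(n^3 - n^2 - 5*n - 3) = (n - 3)*(n + 1)*(n^2 + 2*n + 1) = (n - 3)*(n + 1)^2*(n + 1)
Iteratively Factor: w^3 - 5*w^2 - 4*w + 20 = (w - 5)*(w^2 - 4) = (w - 5)*(w - 2)*(w + 2)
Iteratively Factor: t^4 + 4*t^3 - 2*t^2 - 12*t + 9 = (t - 1)*(t^3 + 5*t^2 + 3*t - 9) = (t - 1)^2*(t^2 + 6*t + 9) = (t - 1)^2*(t + 3)*(t + 3)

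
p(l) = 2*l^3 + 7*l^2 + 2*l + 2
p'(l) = 6*l^2 + 14*l + 2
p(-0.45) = 2.34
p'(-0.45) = -3.08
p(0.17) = 2.55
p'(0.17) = 4.55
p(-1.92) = 9.81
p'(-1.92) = -2.76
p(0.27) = 3.09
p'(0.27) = 6.22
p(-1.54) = 8.22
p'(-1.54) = -5.33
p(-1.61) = 8.58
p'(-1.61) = -4.99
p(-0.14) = 1.85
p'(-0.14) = 0.16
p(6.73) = 942.15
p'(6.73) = 367.98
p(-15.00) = -5203.00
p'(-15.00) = 1142.00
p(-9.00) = -907.00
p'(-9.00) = 362.00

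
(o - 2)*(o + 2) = o^2 - 4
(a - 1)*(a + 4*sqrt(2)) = a^2 - a + 4*sqrt(2)*a - 4*sqrt(2)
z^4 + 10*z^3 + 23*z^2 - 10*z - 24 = (z - 1)*(z + 1)*(z + 4)*(z + 6)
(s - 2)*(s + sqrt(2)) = s^2 - 2*s + sqrt(2)*s - 2*sqrt(2)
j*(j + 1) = j^2 + j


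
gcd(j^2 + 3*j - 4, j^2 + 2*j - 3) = j - 1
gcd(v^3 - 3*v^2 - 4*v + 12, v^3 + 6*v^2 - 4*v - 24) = v^2 - 4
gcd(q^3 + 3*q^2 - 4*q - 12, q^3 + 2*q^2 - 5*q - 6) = q^2 + q - 6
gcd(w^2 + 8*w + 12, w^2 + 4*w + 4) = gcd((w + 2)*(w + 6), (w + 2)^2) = w + 2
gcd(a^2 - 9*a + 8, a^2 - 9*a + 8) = a^2 - 9*a + 8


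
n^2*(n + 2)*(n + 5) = n^4 + 7*n^3 + 10*n^2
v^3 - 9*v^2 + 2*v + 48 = (v - 8)*(v - 3)*(v + 2)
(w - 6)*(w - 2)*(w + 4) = w^3 - 4*w^2 - 20*w + 48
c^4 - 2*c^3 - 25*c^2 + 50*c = c*(c - 5)*(c - 2)*(c + 5)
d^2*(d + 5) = d^3 + 5*d^2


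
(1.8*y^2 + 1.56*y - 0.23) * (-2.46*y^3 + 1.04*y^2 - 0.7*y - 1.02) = -4.428*y^5 - 1.9656*y^4 + 0.9282*y^3 - 3.1672*y^2 - 1.4302*y + 0.2346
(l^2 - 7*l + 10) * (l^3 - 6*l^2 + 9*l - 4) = l^5 - 13*l^4 + 61*l^3 - 127*l^2 + 118*l - 40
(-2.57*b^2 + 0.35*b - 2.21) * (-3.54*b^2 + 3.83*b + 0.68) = 9.0978*b^4 - 11.0821*b^3 + 7.4163*b^2 - 8.2263*b - 1.5028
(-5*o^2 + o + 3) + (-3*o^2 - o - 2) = 1 - 8*o^2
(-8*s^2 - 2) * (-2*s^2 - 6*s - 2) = 16*s^4 + 48*s^3 + 20*s^2 + 12*s + 4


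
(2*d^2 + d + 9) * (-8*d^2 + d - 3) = -16*d^4 - 6*d^3 - 77*d^2 + 6*d - 27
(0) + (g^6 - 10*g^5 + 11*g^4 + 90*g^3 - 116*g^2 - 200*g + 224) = g^6 - 10*g^5 + 11*g^4 + 90*g^3 - 116*g^2 - 200*g + 224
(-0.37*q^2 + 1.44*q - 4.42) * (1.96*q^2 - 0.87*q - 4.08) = -0.7252*q^4 + 3.1443*q^3 - 8.4064*q^2 - 2.0298*q + 18.0336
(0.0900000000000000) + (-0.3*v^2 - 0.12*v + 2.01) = -0.3*v^2 - 0.12*v + 2.1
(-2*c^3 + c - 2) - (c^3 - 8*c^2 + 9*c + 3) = -3*c^3 + 8*c^2 - 8*c - 5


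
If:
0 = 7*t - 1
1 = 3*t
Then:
No Solution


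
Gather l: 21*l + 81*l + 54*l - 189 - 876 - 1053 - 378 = 156*l - 2496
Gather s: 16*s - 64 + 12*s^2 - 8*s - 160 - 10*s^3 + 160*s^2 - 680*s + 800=-10*s^3 + 172*s^2 - 672*s + 576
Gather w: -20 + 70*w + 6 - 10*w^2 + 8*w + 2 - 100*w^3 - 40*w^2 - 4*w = -100*w^3 - 50*w^2 + 74*w - 12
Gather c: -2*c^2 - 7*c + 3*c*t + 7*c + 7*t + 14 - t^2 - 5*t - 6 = -2*c^2 + 3*c*t - t^2 + 2*t + 8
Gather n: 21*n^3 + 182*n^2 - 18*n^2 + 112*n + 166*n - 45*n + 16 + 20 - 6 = 21*n^3 + 164*n^2 + 233*n + 30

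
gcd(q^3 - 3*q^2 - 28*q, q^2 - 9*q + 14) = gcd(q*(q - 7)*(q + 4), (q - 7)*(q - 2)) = q - 7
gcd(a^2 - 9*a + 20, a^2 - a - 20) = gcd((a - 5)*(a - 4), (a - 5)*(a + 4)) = a - 5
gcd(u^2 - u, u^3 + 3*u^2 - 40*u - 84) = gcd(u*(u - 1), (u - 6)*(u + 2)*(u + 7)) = 1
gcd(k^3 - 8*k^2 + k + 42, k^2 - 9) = k - 3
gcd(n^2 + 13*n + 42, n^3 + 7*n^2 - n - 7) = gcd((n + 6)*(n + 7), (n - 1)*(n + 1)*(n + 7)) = n + 7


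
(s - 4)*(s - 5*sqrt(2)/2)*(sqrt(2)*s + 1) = sqrt(2)*s^3 - 4*sqrt(2)*s^2 - 4*s^2 - 5*sqrt(2)*s/2 + 16*s + 10*sqrt(2)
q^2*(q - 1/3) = q^3 - q^2/3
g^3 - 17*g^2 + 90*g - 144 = (g - 8)*(g - 6)*(g - 3)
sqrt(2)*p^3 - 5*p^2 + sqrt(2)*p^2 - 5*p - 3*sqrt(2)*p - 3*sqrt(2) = (p + 1)*(p - 3*sqrt(2))*(sqrt(2)*p + 1)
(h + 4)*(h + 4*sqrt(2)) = h^2 + 4*h + 4*sqrt(2)*h + 16*sqrt(2)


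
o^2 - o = o*(o - 1)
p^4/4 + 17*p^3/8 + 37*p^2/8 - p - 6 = (p/4 + 1)*(p - 1)*(p + 3/2)*(p + 4)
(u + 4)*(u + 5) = u^2 + 9*u + 20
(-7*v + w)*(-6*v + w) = 42*v^2 - 13*v*w + w^2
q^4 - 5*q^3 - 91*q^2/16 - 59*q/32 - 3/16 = (q - 6)*(q + 1/4)^2*(q + 1/2)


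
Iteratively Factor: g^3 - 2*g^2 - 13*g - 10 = (g - 5)*(g^2 + 3*g + 2) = (g - 5)*(g + 2)*(g + 1)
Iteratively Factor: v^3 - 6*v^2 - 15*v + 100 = (v + 4)*(v^2 - 10*v + 25) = (v - 5)*(v + 4)*(v - 5)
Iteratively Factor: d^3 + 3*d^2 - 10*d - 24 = (d + 4)*(d^2 - d - 6) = (d - 3)*(d + 4)*(d + 2)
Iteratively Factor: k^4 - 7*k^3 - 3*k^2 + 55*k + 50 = (k + 1)*(k^3 - 8*k^2 + 5*k + 50) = (k - 5)*(k + 1)*(k^2 - 3*k - 10) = (k - 5)*(k + 1)*(k + 2)*(k - 5)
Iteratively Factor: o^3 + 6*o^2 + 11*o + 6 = (o + 3)*(o^2 + 3*o + 2) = (o + 2)*(o + 3)*(o + 1)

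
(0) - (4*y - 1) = 1 - 4*y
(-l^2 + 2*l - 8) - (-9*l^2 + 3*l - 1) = 8*l^2 - l - 7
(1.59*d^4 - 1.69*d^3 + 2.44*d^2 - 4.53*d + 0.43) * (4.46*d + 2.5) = 7.0914*d^5 - 3.5624*d^4 + 6.6574*d^3 - 14.1038*d^2 - 9.4072*d + 1.075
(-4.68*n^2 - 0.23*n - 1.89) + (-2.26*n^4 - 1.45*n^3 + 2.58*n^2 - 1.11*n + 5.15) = -2.26*n^4 - 1.45*n^3 - 2.1*n^2 - 1.34*n + 3.26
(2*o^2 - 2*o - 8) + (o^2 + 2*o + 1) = 3*o^2 - 7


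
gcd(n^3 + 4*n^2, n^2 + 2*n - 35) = 1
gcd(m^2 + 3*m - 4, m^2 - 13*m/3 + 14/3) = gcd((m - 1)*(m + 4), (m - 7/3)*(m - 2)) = 1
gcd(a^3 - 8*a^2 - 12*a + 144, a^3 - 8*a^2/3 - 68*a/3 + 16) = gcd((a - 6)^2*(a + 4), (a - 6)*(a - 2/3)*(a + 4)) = a^2 - 2*a - 24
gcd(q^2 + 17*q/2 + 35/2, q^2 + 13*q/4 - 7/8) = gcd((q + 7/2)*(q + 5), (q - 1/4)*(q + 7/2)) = q + 7/2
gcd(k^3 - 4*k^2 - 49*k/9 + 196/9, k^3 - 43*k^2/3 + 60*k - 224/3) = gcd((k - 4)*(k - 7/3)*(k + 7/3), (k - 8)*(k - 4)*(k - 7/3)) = k^2 - 19*k/3 + 28/3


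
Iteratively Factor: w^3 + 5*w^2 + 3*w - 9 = (w + 3)*(w^2 + 2*w - 3) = (w + 3)^2*(w - 1)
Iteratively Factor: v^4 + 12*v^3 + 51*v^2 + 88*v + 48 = (v + 3)*(v^3 + 9*v^2 + 24*v + 16) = (v + 3)*(v + 4)*(v^2 + 5*v + 4) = (v + 3)*(v + 4)^2*(v + 1)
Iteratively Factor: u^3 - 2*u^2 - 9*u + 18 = (u - 2)*(u^2 - 9) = (u - 3)*(u - 2)*(u + 3)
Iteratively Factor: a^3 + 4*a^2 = (a + 4)*(a^2) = a*(a + 4)*(a)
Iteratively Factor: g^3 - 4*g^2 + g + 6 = (g - 2)*(g^2 - 2*g - 3) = (g - 2)*(g + 1)*(g - 3)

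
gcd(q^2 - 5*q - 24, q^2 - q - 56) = q - 8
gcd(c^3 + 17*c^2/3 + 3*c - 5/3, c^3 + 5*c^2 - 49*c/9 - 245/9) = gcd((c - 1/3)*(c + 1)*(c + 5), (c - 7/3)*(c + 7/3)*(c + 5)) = c + 5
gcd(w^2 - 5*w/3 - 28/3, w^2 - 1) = 1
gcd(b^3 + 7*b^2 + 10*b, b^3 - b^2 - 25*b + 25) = b + 5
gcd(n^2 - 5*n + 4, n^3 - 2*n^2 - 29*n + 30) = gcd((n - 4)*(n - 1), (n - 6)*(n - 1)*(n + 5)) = n - 1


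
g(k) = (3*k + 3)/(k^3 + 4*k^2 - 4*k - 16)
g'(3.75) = -0.12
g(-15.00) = 0.02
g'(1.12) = -0.49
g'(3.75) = -0.12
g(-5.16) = 0.48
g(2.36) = 1.01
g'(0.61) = -0.21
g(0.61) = -0.29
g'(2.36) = -2.89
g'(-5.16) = 0.51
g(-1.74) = 1.01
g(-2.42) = -1.45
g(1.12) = -0.45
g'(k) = (3*k + 3)*(-3*k^2 - 8*k + 4)/(k^3 + 4*k^2 - 4*k - 16)^2 + 3/(k^3 + 4*k^2 - 4*k - 16)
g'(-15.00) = 0.00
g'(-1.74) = -5.43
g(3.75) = 0.18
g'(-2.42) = -1.84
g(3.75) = 0.18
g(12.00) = 0.02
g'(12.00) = 0.00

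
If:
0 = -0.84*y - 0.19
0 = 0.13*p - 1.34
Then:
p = 10.31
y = -0.23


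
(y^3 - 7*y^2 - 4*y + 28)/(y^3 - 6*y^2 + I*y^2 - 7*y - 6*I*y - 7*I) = (y^2 - 4)/(y^2 + y*(1 + I) + I)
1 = 1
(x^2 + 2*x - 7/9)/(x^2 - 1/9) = (3*x + 7)/(3*x + 1)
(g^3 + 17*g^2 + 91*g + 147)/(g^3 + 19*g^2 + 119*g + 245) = (g + 3)/(g + 5)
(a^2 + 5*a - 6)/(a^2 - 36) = (a - 1)/(a - 6)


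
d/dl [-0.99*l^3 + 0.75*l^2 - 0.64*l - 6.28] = -2.97*l^2 + 1.5*l - 0.64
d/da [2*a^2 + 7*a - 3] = 4*a + 7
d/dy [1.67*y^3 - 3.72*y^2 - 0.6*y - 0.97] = 5.01*y^2 - 7.44*y - 0.6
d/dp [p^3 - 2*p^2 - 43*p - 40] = 3*p^2 - 4*p - 43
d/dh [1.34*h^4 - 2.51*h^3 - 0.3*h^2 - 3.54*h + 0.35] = 5.36*h^3 - 7.53*h^2 - 0.6*h - 3.54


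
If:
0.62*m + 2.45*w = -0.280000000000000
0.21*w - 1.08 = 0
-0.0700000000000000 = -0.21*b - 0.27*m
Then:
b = 27.04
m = -20.77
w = 5.14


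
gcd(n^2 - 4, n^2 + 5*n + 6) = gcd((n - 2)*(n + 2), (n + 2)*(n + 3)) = n + 2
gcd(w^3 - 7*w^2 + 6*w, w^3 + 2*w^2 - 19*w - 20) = 1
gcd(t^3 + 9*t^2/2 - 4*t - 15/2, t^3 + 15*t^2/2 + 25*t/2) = t + 5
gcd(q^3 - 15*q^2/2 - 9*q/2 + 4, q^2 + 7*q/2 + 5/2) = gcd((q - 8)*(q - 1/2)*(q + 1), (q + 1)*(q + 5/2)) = q + 1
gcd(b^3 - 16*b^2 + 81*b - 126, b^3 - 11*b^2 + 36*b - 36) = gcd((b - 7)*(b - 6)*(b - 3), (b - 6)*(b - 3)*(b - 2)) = b^2 - 9*b + 18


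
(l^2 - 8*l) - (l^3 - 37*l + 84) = -l^3 + l^2 + 29*l - 84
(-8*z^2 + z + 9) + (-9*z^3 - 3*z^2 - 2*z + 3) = -9*z^3 - 11*z^2 - z + 12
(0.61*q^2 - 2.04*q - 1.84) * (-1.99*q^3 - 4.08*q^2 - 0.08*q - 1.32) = -1.2139*q^5 + 1.5708*q^4 + 11.936*q^3 + 6.8652*q^2 + 2.84*q + 2.4288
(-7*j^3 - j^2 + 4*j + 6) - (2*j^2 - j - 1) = -7*j^3 - 3*j^2 + 5*j + 7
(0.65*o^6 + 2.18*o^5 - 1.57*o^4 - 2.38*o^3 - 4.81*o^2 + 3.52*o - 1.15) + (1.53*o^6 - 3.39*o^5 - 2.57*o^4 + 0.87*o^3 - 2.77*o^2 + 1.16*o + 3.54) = 2.18*o^6 - 1.21*o^5 - 4.14*o^4 - 1.51*o^3 - 7.58*o^2 + 4.68*o + 2.39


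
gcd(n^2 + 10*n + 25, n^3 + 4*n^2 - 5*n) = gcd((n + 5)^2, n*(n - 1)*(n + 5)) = n + 5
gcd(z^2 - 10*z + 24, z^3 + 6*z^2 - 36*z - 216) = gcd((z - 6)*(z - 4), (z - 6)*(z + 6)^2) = z - 6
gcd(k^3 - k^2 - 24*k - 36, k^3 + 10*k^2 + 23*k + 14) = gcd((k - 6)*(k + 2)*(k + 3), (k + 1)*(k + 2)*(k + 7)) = k + 2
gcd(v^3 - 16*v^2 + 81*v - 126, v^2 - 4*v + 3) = v - 3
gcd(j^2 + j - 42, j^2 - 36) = j - 6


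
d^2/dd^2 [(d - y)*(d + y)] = 2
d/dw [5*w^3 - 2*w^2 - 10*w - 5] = 15*w^2 - 4*w - 10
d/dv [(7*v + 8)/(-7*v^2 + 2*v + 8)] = (49*v^2 + 112*v + 40)/(49*v^4 - 28*v^3 - 108*v^2 + 32*v + 64)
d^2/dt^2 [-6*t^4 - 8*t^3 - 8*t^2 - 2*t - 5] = -72*t^2 - 48*t - 16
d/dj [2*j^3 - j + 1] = 6*j^2 - 1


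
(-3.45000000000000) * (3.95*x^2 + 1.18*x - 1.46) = -13.6275*x^2 - 4.071*x + 5.037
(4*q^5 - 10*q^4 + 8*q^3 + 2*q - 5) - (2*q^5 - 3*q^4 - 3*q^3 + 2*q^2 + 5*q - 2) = 2*q^5 - 7*q^4 + 11*q^3 - 2*q^2 - 3*q - 3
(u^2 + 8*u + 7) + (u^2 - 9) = 2*u^2 + 8*u - 2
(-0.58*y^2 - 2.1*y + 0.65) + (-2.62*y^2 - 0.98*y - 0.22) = -3.2*y^2 - 3.08*y + 0.43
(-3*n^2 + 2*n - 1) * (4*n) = -12*n^3 + 8*n^2 - 4*n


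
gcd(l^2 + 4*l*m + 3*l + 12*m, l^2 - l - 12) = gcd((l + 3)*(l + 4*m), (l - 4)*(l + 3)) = l + 3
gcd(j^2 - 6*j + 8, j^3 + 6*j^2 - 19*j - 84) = j - 4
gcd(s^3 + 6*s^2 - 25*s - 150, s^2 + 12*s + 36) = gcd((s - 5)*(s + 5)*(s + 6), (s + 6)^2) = s + 6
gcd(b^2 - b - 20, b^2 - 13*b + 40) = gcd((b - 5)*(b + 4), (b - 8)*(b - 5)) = b - 5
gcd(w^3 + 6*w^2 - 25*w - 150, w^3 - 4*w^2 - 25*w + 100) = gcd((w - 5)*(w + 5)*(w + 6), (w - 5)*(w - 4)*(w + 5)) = w^2 - 25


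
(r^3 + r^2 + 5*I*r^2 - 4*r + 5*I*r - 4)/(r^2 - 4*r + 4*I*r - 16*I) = (r^2 + r*(1 + I) + I)/(r - 4)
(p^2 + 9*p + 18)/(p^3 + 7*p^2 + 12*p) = (p + 6)/(p*(p + 4))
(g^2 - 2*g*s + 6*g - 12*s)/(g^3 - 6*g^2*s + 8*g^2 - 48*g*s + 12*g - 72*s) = (-g + 2*s)/(-g^2 + 6*g*s - 2*g + 12*s)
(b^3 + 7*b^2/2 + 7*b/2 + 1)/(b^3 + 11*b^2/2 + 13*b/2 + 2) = (b + 2)/(b + 4)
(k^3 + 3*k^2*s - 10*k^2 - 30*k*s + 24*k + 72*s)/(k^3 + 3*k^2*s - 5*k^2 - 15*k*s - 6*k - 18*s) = (k - 4)/(k + 1)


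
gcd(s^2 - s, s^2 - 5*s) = s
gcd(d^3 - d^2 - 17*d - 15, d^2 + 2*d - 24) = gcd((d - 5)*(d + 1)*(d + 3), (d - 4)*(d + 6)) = 1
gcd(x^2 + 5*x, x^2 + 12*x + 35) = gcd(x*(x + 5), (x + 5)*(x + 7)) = x + 5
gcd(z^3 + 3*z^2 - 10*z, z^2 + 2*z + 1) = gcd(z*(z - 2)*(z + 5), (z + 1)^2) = 1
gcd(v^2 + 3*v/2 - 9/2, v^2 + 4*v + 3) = v + 3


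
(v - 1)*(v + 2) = v^2 + v - 2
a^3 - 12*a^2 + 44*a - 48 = (a - 6)*(a - 4)*(a - 2)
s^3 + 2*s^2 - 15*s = s*(s - 3)*(s + 5)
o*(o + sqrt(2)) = o^2 + sqrt(2)*o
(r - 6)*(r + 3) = r^2 - 3*r - 18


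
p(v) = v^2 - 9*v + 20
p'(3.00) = -3.00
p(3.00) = 2.00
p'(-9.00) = -27.00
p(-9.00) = 182.00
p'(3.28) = -2.44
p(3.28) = 1.24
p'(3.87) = -1.26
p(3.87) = 0.15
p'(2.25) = -4.50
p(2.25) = 4.81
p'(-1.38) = -11.76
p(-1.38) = 34.32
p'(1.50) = -6.00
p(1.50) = 8.75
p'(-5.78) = -20.56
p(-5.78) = 105.43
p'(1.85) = -5.30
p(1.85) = 6.77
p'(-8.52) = -26.04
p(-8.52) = 169.27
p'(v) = 2*v - 9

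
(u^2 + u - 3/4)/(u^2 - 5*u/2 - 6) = (u - 1/2)/(u - 4)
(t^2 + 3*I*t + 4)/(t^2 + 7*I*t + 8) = (t + 4*I)/(t + 8*I)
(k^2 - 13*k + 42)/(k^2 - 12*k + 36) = (k - 7)/(k - 6)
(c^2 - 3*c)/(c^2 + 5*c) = (c - 3)/(c + 5)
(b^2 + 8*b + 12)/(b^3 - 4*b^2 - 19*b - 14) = (b + 6)/(b^2 - 6*b - 7)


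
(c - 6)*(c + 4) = c^2 - 2*c - 24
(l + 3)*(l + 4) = l^2 + 7*l + 12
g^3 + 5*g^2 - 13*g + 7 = (g - 1)^2*(g + 7)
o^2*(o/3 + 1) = o^3/3 + o^2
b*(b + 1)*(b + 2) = b^3 + 3*b^2 + 2*b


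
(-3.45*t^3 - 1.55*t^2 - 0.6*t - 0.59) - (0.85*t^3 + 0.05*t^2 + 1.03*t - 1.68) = -4.3*t^3 - 1.6*t^2 - 1.63*t + 1.09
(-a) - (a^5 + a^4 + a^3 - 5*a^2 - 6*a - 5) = -a^5 - a^4 - a^3 + 5*a^2 + 5*a + 5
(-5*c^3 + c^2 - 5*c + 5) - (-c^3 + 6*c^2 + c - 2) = -4*c^3 - 5*c^2 - 6*c + 7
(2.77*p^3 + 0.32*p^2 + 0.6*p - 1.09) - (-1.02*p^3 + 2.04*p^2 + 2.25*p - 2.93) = 3.79*p^3 - 1.72*p^2 - 1.65*p + 1.84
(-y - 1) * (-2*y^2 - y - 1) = 2*y^3 + 3*y^2 + 2*y + 1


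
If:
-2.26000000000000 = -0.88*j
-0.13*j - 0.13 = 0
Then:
No Solution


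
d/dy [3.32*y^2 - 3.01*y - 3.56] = 6.64*y - 3.01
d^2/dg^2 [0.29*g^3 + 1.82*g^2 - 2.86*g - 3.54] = 1.74*g + 3.64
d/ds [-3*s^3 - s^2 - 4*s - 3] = -9*s^2 - 2*s - 4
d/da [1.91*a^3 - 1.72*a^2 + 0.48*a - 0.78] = 5.73*a^2 - 3.44*a + 0.48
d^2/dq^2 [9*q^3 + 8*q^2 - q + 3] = 54*q + 16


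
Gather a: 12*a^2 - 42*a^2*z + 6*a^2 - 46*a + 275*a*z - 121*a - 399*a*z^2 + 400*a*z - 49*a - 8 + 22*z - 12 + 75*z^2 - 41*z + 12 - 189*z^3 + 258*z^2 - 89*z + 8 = a^2*(18 - 42*z) + a*(-399*z^2 + 675*z - 216) - 189*z^3 + 333*z^2 - 108*z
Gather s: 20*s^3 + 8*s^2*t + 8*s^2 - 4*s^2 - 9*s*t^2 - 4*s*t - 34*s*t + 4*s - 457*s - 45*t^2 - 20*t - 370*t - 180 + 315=20*s^3 + s^2*(8*t + 4) + s*(-9*t^2 - 38*t - 453) - 45*t^2 - 390*t + 135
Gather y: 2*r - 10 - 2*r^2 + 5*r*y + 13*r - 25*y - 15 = -2*r^2 + 15*r + y*(5*r - 25) - 25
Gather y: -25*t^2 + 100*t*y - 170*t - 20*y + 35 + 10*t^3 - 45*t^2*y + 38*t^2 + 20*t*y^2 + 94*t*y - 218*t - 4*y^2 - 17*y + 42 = 10*t^3 + 13*t^2 - 388*t + y^2*(20*t - 4) + y*(-45*t^2 + 194*t - 37) + 77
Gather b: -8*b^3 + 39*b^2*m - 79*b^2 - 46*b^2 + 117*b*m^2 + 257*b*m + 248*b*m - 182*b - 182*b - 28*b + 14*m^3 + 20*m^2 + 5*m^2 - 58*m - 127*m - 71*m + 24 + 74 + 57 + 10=-8*b^3 + b^2*(39*m - 125) + b*(117*m^2 + 505*m - 392) + 14*m^3 + 25*m^2 - 256*m + 165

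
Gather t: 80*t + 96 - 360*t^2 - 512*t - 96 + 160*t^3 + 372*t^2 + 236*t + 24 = 160*t^3 + 12*t^2 - 196*t + 24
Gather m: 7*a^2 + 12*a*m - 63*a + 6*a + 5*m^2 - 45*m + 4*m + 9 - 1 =7*a^2 - 57*a + 5*m^2 + m*(12*a - 41) + 8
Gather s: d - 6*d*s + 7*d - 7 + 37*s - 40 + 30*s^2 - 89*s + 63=8*d + 30*s^2 + s*(-6*d - 52) + 16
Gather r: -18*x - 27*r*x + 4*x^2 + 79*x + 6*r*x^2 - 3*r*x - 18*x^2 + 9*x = r*(6*x^2 - 30*x) - 14*x^2 + 70*x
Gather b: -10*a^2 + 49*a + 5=-10*a^2 + 49*a + 5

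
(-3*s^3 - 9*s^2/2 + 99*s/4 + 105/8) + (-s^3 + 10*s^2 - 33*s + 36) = -4*s^3 + 11*s^2/2 - 33*s/4 + 393/8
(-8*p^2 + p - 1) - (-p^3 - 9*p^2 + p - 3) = p^3 + p^2 + 2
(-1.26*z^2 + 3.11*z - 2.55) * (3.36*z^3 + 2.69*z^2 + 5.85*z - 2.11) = -4.2336*z^5 + 7.0602*z^4 - 7.5731*z^3 + 13.9926*z^2 - 21.4796*z + 5.3805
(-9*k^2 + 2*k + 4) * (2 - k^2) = 9*k^4 - 2*k^3 - 22*k^2 + 4*k + 8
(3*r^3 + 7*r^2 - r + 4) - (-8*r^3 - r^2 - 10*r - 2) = 11*r^3 + 8*r^2 + 9*r + 6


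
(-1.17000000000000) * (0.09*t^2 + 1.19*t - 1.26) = -0.1053*t^2 - 1.3923*t + 1.4742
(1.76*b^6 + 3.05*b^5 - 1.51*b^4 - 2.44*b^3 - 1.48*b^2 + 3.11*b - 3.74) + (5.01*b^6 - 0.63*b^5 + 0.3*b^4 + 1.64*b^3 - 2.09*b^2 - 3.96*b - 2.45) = 6.77*b^6 + 2.42*b^5 - 1.21*b^4 - 0.8*b^3 - 3.57*b^2 - 0.85*b - 6.19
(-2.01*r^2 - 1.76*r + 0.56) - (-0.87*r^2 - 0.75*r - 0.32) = -1.14*r^2 - 1.01*r + 0.88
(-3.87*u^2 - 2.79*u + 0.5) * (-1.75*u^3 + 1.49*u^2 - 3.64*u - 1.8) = 6.7725*u^5 - 0.8838*u^4 + 9.0547*u^3 + 17.8666*u^2 + 3.202*u - 0.9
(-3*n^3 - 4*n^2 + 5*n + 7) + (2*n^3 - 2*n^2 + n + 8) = -n^3 - 6*n^2 + 6*n + 15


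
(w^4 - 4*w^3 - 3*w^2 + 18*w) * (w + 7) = w^5 + 3*w^4 - 31*w^3 - 3*w^2 + 126*w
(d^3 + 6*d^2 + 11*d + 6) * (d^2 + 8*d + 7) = d^5 + 14*d^4 + 66*d^3 + 136*d^2 + 125*d + 42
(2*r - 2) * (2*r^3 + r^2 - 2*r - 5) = 4*r^4 - 2*r^3 - 6*r^2 - 6*r + 10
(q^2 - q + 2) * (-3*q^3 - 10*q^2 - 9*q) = -3*q^5 - 7*q^4 - 5*q^3 - 11*q^2 - 18*q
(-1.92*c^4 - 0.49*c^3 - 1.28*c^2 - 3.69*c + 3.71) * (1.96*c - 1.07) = -3.7632*c^5 + 1.094*c^4 - 1.9845*c^3 - 5.8628*c^2 + 11.2199*c - 3.9697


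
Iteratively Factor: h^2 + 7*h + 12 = (h + 4)*(h + 3)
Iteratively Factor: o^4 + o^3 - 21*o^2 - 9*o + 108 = (o + 3)*(o^3 - 2*o^2 - 15*o + 36) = (o + 3)*(o + 4)*(o^2 - 6*o + 9) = (o - 3)*(o + 3)*(o + 4)*(o - 3)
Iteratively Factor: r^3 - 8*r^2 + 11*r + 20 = (r - 5)*(r^2 - 3*r - 4) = (r - 5)*(r + 1)*(r - 4)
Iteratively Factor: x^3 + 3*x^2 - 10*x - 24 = (x - 3)*(x^2 + 6*x + 8) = (x - 3)*(x + 4)*(x + 2)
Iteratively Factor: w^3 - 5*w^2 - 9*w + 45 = (w - 3)*(w^2 - 2*w - 15) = (w - 5)*(w - 3)*(w + 3)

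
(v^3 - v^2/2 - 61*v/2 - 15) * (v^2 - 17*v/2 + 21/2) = v^5 - 9*v^4 - 63*v^3/4 + 239*v^2 - 771*v/4 - 315/2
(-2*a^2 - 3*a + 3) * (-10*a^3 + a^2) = 20*a^5 + 28*a^4 - 33*a^3 + 3*a^2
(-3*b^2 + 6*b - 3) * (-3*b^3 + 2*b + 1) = 9*b^5 - 18*b^4 + 3*b^3 + 9*b^2 - 3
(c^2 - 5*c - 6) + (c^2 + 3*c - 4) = 2*c^2 - 2*c - 10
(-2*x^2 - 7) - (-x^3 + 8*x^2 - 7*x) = x^3 - 10*x^2 + 7*x - 7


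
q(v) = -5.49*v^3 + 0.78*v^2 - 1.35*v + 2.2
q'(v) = -16.47*v^2 + 1.56*v - 1.35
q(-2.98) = 158.43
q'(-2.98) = -152.26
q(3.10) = -158.04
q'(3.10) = -154.79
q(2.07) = -45.95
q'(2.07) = -68.69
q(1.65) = -22.57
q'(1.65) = -43.62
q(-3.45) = 241.58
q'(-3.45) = -202.77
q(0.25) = 1.83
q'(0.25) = -1.99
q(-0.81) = 6.72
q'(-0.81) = -13.42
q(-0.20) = 2.55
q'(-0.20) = -2.32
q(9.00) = -3948.98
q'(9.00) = -1321.38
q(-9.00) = 4079.74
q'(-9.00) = -1349.46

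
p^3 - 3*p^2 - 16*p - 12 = (p - 6)*(p + 1)*(p + 2)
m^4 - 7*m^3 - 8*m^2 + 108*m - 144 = (m - 6)*(m - 3)*(m - 2)*(m + 4)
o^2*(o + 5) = o^3 + 5*o^2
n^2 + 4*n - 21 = (n - 3)*(n + 7)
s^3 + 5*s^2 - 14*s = s*(s - 2)*(s + 7)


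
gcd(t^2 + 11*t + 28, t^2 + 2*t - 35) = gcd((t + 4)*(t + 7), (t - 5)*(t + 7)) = t + 7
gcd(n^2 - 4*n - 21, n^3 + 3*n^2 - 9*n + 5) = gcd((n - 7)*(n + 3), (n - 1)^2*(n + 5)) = 1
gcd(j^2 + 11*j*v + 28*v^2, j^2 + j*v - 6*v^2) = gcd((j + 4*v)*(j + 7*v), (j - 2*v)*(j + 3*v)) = 1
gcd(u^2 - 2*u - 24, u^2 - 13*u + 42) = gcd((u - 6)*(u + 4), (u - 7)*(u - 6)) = u - 6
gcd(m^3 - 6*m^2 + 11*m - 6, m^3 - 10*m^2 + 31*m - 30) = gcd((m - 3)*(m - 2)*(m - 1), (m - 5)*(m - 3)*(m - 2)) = m^2 - 5*m + 6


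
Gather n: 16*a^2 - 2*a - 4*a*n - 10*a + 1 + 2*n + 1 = 16*a^2 - 12*a + n*(2 - 4*a) + 2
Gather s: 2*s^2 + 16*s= 2*s^2 + 16*s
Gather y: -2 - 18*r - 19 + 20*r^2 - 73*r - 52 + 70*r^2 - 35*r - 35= 90*r^2 - 126*r - 108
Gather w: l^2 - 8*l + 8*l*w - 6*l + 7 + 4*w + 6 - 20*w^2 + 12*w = l^2 - 14*l - 20*w^2 + w*(8*l + 16) + 13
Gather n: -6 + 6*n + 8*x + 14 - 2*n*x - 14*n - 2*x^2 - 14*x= n*(-2*x - 8) - 2*x^2 - 6*x + 8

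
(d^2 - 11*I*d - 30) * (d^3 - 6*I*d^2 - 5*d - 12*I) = d^5 - 17*I*d^4 - 101*d^3 + 223*I*d^2 + 18*d + 360*I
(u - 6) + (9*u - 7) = 10*u - 13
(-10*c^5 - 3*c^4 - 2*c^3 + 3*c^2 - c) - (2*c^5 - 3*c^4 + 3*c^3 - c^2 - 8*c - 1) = -12*c^5 - 5*c^3 + 4*c^2 + 7*c + 1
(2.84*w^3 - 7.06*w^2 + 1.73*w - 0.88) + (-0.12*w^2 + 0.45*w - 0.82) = 2.84*w^3 - 7.18*w^2 + 2.18*w - 1.7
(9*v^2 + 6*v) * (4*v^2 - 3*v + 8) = 36*v^4 - 3*v^3 + 54*v^2 + 48*v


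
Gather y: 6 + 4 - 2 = 8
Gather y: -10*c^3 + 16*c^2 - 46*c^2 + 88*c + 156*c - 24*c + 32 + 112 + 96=-10*c^3 - 30*c^2 + 220*c + 240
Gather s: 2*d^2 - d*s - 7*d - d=2*d^2 - d*s - 8*d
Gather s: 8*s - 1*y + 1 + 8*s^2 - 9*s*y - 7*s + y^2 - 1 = 8*s^2 + s*(1 - 9*y) + y^2 - y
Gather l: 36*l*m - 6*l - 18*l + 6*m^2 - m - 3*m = l*(36*m - 24) + 6*m^2 - 4*m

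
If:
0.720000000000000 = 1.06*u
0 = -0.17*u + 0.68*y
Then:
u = 0.68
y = 0.17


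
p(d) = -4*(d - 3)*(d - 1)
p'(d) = 16 - 8*d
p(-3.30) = -108.36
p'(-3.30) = 42.40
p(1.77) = 3.79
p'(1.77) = 1.84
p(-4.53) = -166.56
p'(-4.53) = 52.24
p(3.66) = -7.02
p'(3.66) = -13.28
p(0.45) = -5.61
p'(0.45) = 12.40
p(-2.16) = -65.22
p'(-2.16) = 33.28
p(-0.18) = -15.01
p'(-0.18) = 17.44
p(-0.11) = -13.81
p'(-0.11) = 16.88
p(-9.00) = -480.00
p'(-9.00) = 88.00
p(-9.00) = -480.00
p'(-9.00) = 88.00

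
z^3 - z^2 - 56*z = z*(z - 8)*(z + 7)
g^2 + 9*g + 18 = (g + 3)*(g + 6)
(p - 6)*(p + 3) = p^2 - 3*p - 18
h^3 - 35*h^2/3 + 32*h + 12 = (h - 6)^2*(h + 1/3)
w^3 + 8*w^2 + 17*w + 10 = (w + 1)*(w + 2)*(w + 5)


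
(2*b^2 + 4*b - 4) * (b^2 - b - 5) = 2*b^4 + 2*b^3 - 18*b^2 - 16*b + 20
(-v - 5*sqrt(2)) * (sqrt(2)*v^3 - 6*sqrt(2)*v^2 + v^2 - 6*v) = -sqrt(2)*v^4 - 11*v^3 + 6*sqrt(2)*v^3 - 5*sqrt(2)*v^2 + 66*v^2 + 30*sqrt(2)*v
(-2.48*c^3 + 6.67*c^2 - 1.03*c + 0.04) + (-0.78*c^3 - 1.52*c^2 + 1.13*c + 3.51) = -3.26*c^3 + 5.15*c^2 + 0.0999999999999999*c + 3.55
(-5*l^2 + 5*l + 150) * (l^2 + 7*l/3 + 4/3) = -5*l^4 - 20*l^3/3 + 155*l^2 + 1070*l/3 + 200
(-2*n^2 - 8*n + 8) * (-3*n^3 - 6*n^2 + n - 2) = 6*n^5 + 36*n^4 + 22*n^3 - 52*n^2 + 24*n - 16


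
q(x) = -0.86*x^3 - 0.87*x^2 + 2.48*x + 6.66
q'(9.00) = -222.16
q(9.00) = -668.43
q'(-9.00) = -190.84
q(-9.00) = 540.81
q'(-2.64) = -10.91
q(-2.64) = 9.87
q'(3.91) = -43.77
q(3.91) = -48.35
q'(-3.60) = -24.69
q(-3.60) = 26.58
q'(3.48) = -34.82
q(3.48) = -31.49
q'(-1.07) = 1.39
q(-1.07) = 4.06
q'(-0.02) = 2.51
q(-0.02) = 6.61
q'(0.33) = 1.62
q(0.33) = 7.35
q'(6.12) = -104.80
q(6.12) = -207.88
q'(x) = -2.58*x^2 - 1.74*x + 2.48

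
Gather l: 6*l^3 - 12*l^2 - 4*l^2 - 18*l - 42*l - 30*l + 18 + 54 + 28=6*l^3 - 16*l^2 - 90*l + 100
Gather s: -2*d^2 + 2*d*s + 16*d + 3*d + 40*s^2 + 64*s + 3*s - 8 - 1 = -2*d^2 + 19*d + 40*s^2 + s*(2*d + 67) - 9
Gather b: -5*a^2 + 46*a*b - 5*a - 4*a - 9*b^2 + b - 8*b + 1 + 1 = -5*a^2 - 9*a - 9*b^2 + b*(46*a - 7) + 2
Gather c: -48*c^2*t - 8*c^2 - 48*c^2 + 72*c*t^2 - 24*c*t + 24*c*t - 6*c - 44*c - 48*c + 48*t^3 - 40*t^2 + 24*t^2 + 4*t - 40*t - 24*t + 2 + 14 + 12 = c^2*(-48*t - 56) + c*(72*t^2 - 98) + 48*t^3 - 16*t^2 - 60*t + 28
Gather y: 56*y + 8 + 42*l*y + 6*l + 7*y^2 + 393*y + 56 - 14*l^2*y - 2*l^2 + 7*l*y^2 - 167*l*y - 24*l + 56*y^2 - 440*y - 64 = -2*l^2 - 18*l + y^2*(7*l + 63) + y*(-14*l^2 - 125*l + 9)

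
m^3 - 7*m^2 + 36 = (m - 6)*(m - 3)*(m + 2)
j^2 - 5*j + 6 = (j - 3)*(j - 2)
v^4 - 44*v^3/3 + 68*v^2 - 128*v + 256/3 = (v - 8)*(v - 8/3)*(v - 2)^2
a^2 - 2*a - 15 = (a - 5)*(a + 3)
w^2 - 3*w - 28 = (w - 7)*(w + 4)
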